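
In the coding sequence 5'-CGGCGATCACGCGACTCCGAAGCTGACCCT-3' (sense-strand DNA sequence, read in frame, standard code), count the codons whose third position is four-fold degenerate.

Codon 1 CGG (Arg): third position 4-fold.
Codon 2 CGA (Arg): third position 4-fold.
Codon 3 TCA (Ser): third position 4-fold.
Codon 4 CGC (Arg): third position 4-fold.
Codon 5 GAC (Asp): third position 2-fold.
Codon 6 TCC (Ser): third position 4-fold.
Codon 7 GAA (Glu): third position 2-fold.
Codon 8 GCT (Ala): third position 4-fold.
Codon 9 GAC (Asp): third position 2-fold.
Codon 10 CCT (Pro): third position 4-fold.
Four-fold degenerate third positions: 7.

7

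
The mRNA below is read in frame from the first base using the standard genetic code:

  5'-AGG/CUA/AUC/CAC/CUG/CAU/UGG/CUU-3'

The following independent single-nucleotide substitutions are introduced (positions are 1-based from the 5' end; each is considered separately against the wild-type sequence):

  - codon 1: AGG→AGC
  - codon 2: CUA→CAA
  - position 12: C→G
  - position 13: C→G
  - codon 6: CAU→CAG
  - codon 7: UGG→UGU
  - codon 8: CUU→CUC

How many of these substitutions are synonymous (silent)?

1

Codon 1: AGG (Arg) → AGC (Ser) — missense.
Codon 2: CUA (Leu) → CAA (Gln) — missense.
Codon 4: CAC (His) → CAG (Gln) — missense.
Codon 5: CUG (Leu) → GUG (Val) — missense.
Codon 6: CAU (His) → CAG (Gln) — missense.
Codon 7: UGG (Trp) → UGU (Cys) — missense.
Codon 8: CUU (Leu) → CUC (Leu) — synonymous.
Synonymous: 1 of 7.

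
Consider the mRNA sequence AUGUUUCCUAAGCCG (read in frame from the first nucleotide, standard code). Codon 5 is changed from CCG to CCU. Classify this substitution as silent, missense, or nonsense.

silent

Position 15 falls in codon 5: CCG → Pro.
After the substitution the codon is CCU → Pro.
Both encode Pro, so the change is synonymous.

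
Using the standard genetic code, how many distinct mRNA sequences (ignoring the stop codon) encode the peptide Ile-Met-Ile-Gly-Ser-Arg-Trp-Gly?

5184

Ile: 3 codons.
Met: 1 codon.
Ile: 3 codons.
Gly: 4 codons.
Ser: 6 codons.
Arg: 6 codons.
Trp: 1 codon.
Gly: 4 codons.
3 × 1 × 3 × 4 × 6 × 6 × 1 × 4 = 5184.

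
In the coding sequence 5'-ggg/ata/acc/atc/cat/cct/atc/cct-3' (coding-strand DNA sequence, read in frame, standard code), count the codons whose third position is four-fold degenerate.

Codon 1 GGG (Gly): third position 4-fold.
Codon 2 ATA (Ile): third position 3-fold.
Codon 3 ACC (Thr): third position 4-fold.
Codon 4 ATC (Ile): third position 3-fold.
Codon 5 CAT (His): third position 2-fold.
Codon 6 CCT (Pro): third position 4-fold.
Codon 7 ATC (Ile): third position 3-fold.
Codon 8 CCT (Pro): third position 4-fold.
Four-fold degenerate third positions: 4.

4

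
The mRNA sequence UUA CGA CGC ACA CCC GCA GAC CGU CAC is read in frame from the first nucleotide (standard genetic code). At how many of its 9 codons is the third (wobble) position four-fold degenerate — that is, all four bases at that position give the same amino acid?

Codon 1 UUA (Leu): third position 2-fold.
Codon 2 CGA (Arg): third position 4-fold.
Codon 3 CGC (Arg): third position 4-fold.
Codon 4 ACA (Thr): third position 4-fold.
Codon 5 CCC (Pro): third position 4-fold.
Codon 6 GCA (Ala): third position 4-fold.
Codon 7 GAC (Asp): third position 2-fold.
Codon 8 CGU (Arg): third position 4-fold.
Codon 9 CAC (His): third position 2-fold.
Four-fold degenerate third positions: 6.

6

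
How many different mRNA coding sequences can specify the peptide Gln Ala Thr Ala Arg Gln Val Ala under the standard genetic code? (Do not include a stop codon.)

Gln: 2 codons.
Ala: 4 codons.
Thr: 4 codons.
Ala: 4 codons.
Arg: 6 codons.
Gln: 2 codons.
Val: 4 codons.
Ala: 4 codons.
2 × 4 × 4 × 4 × 6 × 2 × 4 × 4 = 24576.

24576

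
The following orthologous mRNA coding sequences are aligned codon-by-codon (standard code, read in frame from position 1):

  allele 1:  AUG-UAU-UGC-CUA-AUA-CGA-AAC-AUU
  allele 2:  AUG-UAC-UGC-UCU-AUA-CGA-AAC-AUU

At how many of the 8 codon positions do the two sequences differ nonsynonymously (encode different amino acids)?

1

Codon 1: AUG Met / AUG Met — identical.
Codon 2: UAU Tyr / UAC Tyr — synonymous.
Codon 3: UGC Cys / UGC Cys — identical.
Codon 4: CUA Leu / UCU Ser — nonsynonymous.
Codon 5: AUA Ile / AUA Ile — identical.
Codon 6: CGA Arg / CGA Arg — identical.
Codon 7: AAC Asn / AAC Asn — identical.
Codon 8: AUU Ile / AUU Ile — identical.
Nonsynonymous differences: 1.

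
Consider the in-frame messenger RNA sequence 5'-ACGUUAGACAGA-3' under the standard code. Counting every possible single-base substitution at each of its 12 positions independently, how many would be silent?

Codon 1 (ACG, Thr): 3 synonymous substitutions.
Codon 2 (UUA, Leu): 2 synonymous substitutions.
Codon 3 (GAC, Asp): 1 synonymous substitution.
Codon 4 (AGA, Arg): 2 synonymous substitutions.
Total: 3 + 2 + 1 + 2 = 8.

8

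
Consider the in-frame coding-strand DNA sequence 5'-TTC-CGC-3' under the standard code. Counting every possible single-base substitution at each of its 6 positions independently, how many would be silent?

4

Codon 1 (TTC, Phe): 1 synonymous substitution.
Codon 2 (CGC, Arg): 3 synonymous substitutions.
Total: 1 + 3 = 4.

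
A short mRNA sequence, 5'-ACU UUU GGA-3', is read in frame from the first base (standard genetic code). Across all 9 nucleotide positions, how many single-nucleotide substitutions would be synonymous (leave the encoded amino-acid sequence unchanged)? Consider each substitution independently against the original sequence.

Codon 1 (ACU, Thr): 3 synonymous substitutions.
Codon 2 (UUU, Phe): 1 synonymous substitution.
Codon 3 (GGA, Gly): 3 synonymous substitutions.
Total: 3 + 1 + 3 = 7.

7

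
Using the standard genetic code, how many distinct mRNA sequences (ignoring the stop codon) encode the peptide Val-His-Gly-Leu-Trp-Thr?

Val: 4 codons.
His: 2 codons.
Gly: 4 codons.
Leu: 6 codons.
Trp: 1 codon.
Thr: 4 codons.
4 × 2 × 4 × 6 × 1 × 4 = 768.

768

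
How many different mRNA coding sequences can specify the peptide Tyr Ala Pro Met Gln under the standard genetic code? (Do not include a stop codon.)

64

Tyr: 2 codons.
Ala: 4 codons.
Pro: 4 codons.
Met: 1 codon.
Gln: 2 codons.
2 × 4 × 4 × 1 × 2 = 64.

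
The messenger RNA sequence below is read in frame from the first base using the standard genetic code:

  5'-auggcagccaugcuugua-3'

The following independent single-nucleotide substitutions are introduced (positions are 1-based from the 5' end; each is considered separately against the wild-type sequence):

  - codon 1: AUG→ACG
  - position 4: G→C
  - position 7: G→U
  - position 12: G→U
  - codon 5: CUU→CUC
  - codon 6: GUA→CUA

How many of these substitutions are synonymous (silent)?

1

Codon 1: AUG (Met) → ACG (Thr) — missense.
Codon 2: GCA (Ala) → CCA (Pro) — missense.
Codon 3: GCC (Ala) → UCC (Ser) — missense.
Codon 4: AUG (Met) → AUU (Ile) — missense.
Codon 5: CUU (Leu) → CUC (Leu) — synonymous.
Codon 6: GUA (Val) → CUA (Leu) — missense.
Synonymous: 1 of 6.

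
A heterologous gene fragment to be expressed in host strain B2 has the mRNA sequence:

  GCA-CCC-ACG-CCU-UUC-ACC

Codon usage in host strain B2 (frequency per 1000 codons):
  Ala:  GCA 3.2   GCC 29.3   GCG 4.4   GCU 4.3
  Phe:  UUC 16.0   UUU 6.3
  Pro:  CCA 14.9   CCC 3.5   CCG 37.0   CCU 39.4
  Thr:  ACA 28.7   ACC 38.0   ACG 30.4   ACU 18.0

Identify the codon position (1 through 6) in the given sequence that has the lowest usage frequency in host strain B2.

Codon 1 GCA (Ala): 3.2 per 1000.
Codon 2 CCC (Pro): 3.5 per 1000.
Codon 3 ACG (Thr): 30.4 per 1000.
Codon 4 CCU (Pro): 39.4 per 1000.
Codon 5 UUC (Phe): 16.0 per 1000.
Codon 6 ACC (Thr): 38.0 per 1000.
Lowest frequency is 3.2 at codon 1.

1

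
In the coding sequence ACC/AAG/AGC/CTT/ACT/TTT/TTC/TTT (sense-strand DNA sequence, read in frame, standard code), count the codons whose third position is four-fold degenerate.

3

Codon 1 ACC (Thr): third position 4-fold.
Codon 2 AAG (Lys): third position 2-fold.
Codon 3 AGC (Ser): third position 2-fold.
Codon 4 CTT (Leu): third position 4-fold.
Codon 5 ACT (Thr): third position 4-fold.
Codon 6 TTT (Phe): third position 2-fold.
Codon 7 TTC (Phe): third position 2-fold.
Codon 8 TTT (Phe): third position 2-fold.
Four-fold degenerate third positions: 3.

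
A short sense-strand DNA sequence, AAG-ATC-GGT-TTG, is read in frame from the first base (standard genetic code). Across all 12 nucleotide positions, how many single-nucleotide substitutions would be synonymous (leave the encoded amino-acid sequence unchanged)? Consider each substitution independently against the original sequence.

8

Codon 1 (AAG, Lys): 1 synonymous substitution.
Codon 2 (ATC, Ile): 2 synonymous substitutions.
Codon 3 (GGT, Gly): 3 synonymous substitutions.
Codon 4 (TTG, Leu): 2 synonymous substitutions.
Total: 1 + 2 + 3 + 2 = 8.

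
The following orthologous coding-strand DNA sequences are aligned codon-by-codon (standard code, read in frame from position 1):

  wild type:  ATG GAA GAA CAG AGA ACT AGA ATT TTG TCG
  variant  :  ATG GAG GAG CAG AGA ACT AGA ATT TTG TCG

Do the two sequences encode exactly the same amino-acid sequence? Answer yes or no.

Codon 1: ATG Met / ATG Met — identical.
Codon 2: GAA Glu / GAG Glu — synonymous.
Codon 3: GAA Glu / GAG Glu — synonymous.
Codon 4: CAG Gln / CAG Gln — identical.
Codon 5: AGA Arg / AGA Arg — identical.
Codon 6: ACT Thr / ACT Thr — identical.
Codon 7: AGA Arg / AGA Arg — identical.
Codon 8: ATT Ile / ATT Ile — identical.
Codon 9: TTG Leu / TTG Leu — identical.
Codon 10: TCG Ser / TCG Ser — identical.
Nonsynonymous differences: 0 → same protein.

yes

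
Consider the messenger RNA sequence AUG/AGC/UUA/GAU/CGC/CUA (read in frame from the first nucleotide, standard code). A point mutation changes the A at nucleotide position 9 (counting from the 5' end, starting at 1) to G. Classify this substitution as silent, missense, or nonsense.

silent

Position 9 falls in codon 3: UUA → Leu.
After the substitution the codon is UUG → Leu.
Both encode Leu, so the change is synonymous.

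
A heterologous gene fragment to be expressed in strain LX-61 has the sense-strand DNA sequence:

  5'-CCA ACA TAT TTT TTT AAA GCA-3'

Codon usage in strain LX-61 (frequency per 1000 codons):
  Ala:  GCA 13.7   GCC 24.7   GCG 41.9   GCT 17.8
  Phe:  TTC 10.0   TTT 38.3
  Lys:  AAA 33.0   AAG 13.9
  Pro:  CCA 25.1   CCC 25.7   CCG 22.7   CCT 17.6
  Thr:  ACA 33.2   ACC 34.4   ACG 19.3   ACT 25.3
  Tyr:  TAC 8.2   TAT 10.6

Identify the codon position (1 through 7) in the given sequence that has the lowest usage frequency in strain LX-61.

3

Codon 1 CCA (Pro): 25.1 per 1000.
Codon 2 ACA (Thr): 33.2 per 1000.
Codon 3 TAT (Tyr): 10.6 per 1000.
Codon 4 TTT (Phe): 38.3 per 1000.
Codon 5 TTT (Phe): 38.3 per 1000.
Codon 6 AAA (Lys): 33.0 per 1000.
Codon 7 GCA (Ala): 13.7 per 1000.
Lowest frequency is 10.6 at codon 3.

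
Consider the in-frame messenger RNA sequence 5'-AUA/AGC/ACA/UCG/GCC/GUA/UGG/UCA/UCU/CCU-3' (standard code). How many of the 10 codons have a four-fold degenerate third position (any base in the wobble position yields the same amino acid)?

Codon 1 AUA (Ile): third position 3-fold.
Codon 2 AGC (Ser): third position 2-fold.
Codon 3 ACA (Thr): third position 4-fold.
Codon 4 UCG (Ser): third position 4-fold.
Codon 5 GCC (Ala): third position 4-fold.
Codon 6 GUA (Val): third position 4-fold.
Codon 7 UGG (Trp): third position 1-fold.
Codon 8 UCA (Ser): third position 4-fold.
Codon 9 UCU (Ser): third position 4-fold.
Codon 10 CCU (Pro): third position 4-fold.
Four-fold degenerate third positions: 7.

7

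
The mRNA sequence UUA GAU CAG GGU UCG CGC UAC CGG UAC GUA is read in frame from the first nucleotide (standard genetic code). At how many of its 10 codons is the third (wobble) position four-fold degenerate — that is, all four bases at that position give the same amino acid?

Codon 1 UUA (Leu): third position 2-fold.
Codon 2 GAU (Asp): third position 2-fold.
Codon 3 CAG (Gln): third position 2-fold.
Codon 4 GGU (Gly): third position 4-fold.
Codon 5 UCG (Ser): third position 4-fold.
Codon 6 CGC (Arg): third position 4-fold.
Codon 7 UAC (Tyr): third position 2-fold.
Codon 8 CGG (Arg): third position 4-fold.
Codon 9 UAC (Tyr): third position 2-fold.
Codon 10 GUA (Val): third position 4-fold.
Four-fold degenerate third positions: 5.

5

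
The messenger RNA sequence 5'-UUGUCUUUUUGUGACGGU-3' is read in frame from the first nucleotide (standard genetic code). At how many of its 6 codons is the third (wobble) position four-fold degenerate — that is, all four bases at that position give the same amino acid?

2

Codon 1 UUG (Leu): third position 2-fold.
Codon 2 UCU (Ser): third position 4-fold.
Codon 3 UUU (Phe): third position 2-fold.
Codon 4 UGU (Cys): third position 2-fold.
Codon 5 GAC (Asp): third position 2-fold.
Codon 6 GGU (Gly): third position 4-fold.
Four-fold degenerate third positions: 2.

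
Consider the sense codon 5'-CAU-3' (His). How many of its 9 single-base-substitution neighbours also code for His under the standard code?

Position 1: none → 0 synonymous.
Position 2: none → 0 synonymous.
Position 3: CAC → 1 synonymous.
Total: 0 + 0 + 1 = 1.

1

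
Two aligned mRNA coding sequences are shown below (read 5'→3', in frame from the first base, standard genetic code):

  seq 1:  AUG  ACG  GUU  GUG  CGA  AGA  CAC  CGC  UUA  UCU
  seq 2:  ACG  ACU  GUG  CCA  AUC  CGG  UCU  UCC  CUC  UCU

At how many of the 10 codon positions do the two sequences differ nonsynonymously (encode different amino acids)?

5

Codon 1: AUG Met / ACG Thr — nonsynonymous.
Codon 2: ACG Thr / ACU Thr — synonymous.
Codon 3: GUU Val / GUG Val — synonymous.
Codon 4: GUG Val / CCA Pro — nonsynonymous.
Codon 5: CGA Arg / AUC Ile — nonsynonymous.
Codon 6: AGA Arg / CGG Arg — synonymous.
Codon 7: CAC His / UCU Ser — nonsynonymous.
Codon 8: CGC Arg / UCC Ser — nonsynonymous.
Codon 9: UUA Leu / CUC Leu — synonymous.
Codon 10: UCU Ser / UCU Ser — identical.
Nonsynonymous differences: 5.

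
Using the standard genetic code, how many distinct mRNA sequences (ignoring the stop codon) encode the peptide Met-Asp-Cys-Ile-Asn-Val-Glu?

Met: 1 codon.
Asp: 2 codons.
Cys: 2 codons.
Ile: 3 codons.
Asn: 2 codons.
Val: 4 codons.
Glu: 2 codons.
1 × 2 × 2 × 3 × 2 × 4 × 2 = 192.

192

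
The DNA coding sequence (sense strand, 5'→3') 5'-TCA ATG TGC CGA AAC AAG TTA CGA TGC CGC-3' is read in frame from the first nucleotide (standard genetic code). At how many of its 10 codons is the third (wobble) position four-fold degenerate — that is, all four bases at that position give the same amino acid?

Codon 1 TCA (Ser): third position 4-fold.
Codon 2 ATG (Met): third position 1-fold.
Codon 3 TGC (Cys): third position 2-fold.
Codon 4 CGA (Arg): third position 4-fold.
Codon 5 AAC (Asn): third position 2-fold.
Codon 6 AAG (Lys): third position 2-fold.
Codon 7 TTA (Leu): third position 2-fold.
Codon 8 CGA (Arg): third position 4-fold.
Codon 9 TGC (Cys): third position 2-fold.
Codon 10 CGC (Arg): third position 4-fold.
Four-fold degenerate third positions: 4.

4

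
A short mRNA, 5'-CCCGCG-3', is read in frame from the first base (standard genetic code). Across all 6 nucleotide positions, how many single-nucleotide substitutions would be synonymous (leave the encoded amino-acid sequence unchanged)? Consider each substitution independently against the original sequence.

Codon 1 (CCC, Pro): 3 synonymous substitutions.
Codon 2 (GCG, Ala): 3 synonymous substitutions.
Total: 3 + 3 = 6.

6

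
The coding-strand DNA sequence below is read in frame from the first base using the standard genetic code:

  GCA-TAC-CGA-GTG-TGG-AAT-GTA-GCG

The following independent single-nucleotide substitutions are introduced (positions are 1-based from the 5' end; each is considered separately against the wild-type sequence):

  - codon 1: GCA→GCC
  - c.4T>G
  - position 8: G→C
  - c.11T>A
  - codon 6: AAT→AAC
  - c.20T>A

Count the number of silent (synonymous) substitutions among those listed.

2

Codon 1: GCA (Ala) → GCC (Ala) — synonymous.
Codon 2: TAC (Tyr) → GAC (Asp) — missense.
Codon 3: CGA (Arg) → CCA (Pro) — missense.
Codon 4: GTG (Val) → GAG (Glu) — missense.
Codon 6: AAT (Asn) → AAC (Asn) — synonymous.
Codon 7: GTA (Val) → GAA (Glu) — missense.
Synonymous: 2 of 6.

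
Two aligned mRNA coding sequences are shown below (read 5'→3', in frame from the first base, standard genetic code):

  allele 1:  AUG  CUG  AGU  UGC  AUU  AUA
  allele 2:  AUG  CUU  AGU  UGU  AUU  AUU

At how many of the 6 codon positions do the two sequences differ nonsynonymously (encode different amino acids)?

Codon 1: AUG Met / AUG Met — identical.
Codon 2: CUG Leu / CUU Leu — synonymous.
Codon 3: AGU Ser / AGU Ser — identical.
Codon 4: UGC Cys / UGU Cys — synonymous.
Codon 5: AUU Ile / AUU Ile — identical.
Codon 6: AUA Ile / AUU Ile — synonymous.
Nonsynonymous differences: 0.

0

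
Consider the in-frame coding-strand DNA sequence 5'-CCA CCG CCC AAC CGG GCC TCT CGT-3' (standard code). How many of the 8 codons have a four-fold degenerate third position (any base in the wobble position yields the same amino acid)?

7

Codon 1 CCA (Pro): third position 4-fold.
Codon 2 CCG (Pro): third position 4-fold.
Codon 3 CCC (Pro): third position 4-fold.
Codon 4 AAC (Asn): third position 2-fold.
Codon 5 CGG (Arg): third position 4-fold.
Codon 6 GCC (Ala): third position 4-fold.
Codon 7 TCT (Ser): third position 4-fold.
Codon 8 CGT (Arg): third position 4-fold.
Four-fold degenerate third positions: 7.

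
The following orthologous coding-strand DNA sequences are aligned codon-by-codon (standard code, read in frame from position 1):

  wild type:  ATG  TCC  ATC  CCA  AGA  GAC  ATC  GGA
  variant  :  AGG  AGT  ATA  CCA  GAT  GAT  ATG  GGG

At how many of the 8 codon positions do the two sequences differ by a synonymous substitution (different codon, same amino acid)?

4

Codon 1: ATG Met / AGG Arg — nonsynonymous.
Codon 2: TCC Ser / AGT Ser — synonymous.
Codon 3: ATC Ile / ATA Ile — synonymous.
Codon 4: CCA Pro / CCA Pro — identical.
Codon 5: AGA Arg / GAT Asp — nonsynonymous.
Codon 6: GAC Asp / GAT Asp — synonymous.
Codon 7: ATC Ile / ATG Met — nonsynonymous.
Codon 8: GGA Gly / GGG Gly — synonymous.
Synonymous differences: 4.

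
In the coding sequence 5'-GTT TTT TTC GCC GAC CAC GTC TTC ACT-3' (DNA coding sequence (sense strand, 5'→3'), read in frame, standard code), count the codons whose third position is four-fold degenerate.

4

Codon 1 GTT (Val): third position 4-fold.
Codon 2 TTT (Phe): third position 2-fold.
Codon 3 TTC (Phe): third position 2-fold.
Codon 4 GCC (Ala): third position 4-fold.
Codon 5 GAC (Asp): third position 2-fold.
Codon 6 CAC (His): third position 2-fold.
Codon 7 GTC (Val): third position 4-fold.
Codon 8 TTC (Phe): third position 2-fold.
Codon 9 ACT (Thr): third position 4-fold.
Four-fold degenerate third positions: 4.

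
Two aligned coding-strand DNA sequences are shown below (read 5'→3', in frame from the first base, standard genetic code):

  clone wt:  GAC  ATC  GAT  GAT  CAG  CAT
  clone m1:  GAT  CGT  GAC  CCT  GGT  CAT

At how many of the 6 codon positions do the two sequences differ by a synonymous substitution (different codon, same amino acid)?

Codon 1: GAC Asp / GAT Asp — synonymous.
Codon 2: ATC Ile / CGT Arg — nonsynonymous.
Codon 3: GAT Asp / GAC Asp — synonymous.
Codon 4: GAT Asp / CCT Pro — nonsynonymous.
Codon 5: CAG Gln / GGT Gly — nonsynonymous.
Codon 6: CAT His / CAT His — identical.
Synonymous differences: 2.

2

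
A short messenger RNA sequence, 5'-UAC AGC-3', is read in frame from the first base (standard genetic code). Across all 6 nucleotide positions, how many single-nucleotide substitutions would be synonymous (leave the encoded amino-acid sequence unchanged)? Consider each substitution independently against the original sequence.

Codon 1 (UAC, Tyr): 1 synonymous substitution.
Codon 2 (AGC, Ser): 1 synonymous substitution.
Total: 1 + 1 = 2.

2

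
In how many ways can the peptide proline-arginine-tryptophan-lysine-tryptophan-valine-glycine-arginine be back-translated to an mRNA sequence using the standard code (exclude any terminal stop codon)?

4608

Pro: 4 codons.
Arg: 6 codons.
Trp: 1 codon.
Lys: 2 codons.
Trp: 1 codon.
Val: 4 codons.
Gly: 4 codons.
Arg: 6 codons.
4 × 6 × 1 × 2 × 1 × 4 × 4 × 6 = 4608.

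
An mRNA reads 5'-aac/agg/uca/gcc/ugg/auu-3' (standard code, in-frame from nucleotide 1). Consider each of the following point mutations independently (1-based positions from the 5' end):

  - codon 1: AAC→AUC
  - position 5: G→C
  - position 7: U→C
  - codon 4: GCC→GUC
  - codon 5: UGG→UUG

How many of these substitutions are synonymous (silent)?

Codon 1: AAC (Asn) → AUC (Ile) — missense.
Codon 2: AGG (Arg) → ACG (Thr) — missense.
Codon 3: UCA (Ser) → CCA (Pro) — missense.
Codon 4: GCC (Ala) → GUC (Val) — missense.
Codon 5: UGG (Trp) → UUG (Leu) — missense.
Synonymous: 0 of 5.

0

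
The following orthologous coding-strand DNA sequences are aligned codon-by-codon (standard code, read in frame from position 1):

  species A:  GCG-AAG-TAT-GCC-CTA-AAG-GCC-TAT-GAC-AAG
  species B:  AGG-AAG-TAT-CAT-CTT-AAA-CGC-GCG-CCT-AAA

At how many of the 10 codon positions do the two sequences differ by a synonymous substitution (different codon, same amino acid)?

3

Codon 1: GCG Ala / AGG Arg — nonsynonymous.
Codon 2: AAG Lys / AAG Lys — identical.
Codon 3: TAT Tyr / TAT Tyr — identical.
Codon 4: GCC Ala / CAT His — nonsynonymous.
Codon 5: CTA Leu / CTT Leu — synonymous.
Codon 6: AAG Lys / AAA Lys — synonymous.
Codon 7: GCC Ala / CGC Arg — nonsynonymous.
Codon 8: TAT Tyr / GCG Ala — nonsynonymous.
Codon 9: GAC Asp / CCT Pro — nonsynonymous.
Codon 10: AAG Lys / AAA Lys — synonymous.
Synonymous differences: 3.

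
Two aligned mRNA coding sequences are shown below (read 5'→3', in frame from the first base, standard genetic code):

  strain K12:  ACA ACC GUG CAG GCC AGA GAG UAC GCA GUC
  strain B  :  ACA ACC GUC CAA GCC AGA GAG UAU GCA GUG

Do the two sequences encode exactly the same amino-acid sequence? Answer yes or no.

Codon 1: ACA Thr / ACA Thr — identical.
Codon 2: ACC Thr / ACC Thr — identical.
Codon 3: GUG Val / GUC Val — synonymous.
Codon 4: CAG Gln / CAA Gln — synonymous.
Codon 5: GCC Ala / GCC Ala — identical.
Codon 6: AGA Arg / AGA Arg — identical.
Codon 7: GAG Glu / GAG Glu — identical.
Codon 8: UAC Tyr / UAU Tyr — synonymous.
Codon 9: GCA Ala / GCA Ala — identical.
Codon 10: GUC Val / GUG Val — synonymous.
Nonsynonymous differences: 0 → same protein.

yes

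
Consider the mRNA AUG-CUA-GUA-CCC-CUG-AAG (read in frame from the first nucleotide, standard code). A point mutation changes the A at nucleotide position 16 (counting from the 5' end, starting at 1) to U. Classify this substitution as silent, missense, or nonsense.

nonsense

Position 16 falls in codon 6: AAG → Lys.
After the substitution the codon is UAG → Stop.
The new codon is a stop codon, so this is a nonsense mutation.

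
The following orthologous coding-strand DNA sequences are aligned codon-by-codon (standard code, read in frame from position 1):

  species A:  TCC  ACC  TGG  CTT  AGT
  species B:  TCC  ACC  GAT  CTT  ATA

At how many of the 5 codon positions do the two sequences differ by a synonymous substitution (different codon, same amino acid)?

0

Codon 1: TCC Ser / TCC Ser — identical.
Codon 2: ACC Thr / ACC Thr — identical.
Codon 3: TGG Trp / GAT Asp — nonsynonymous.
Codon 4: CTT Leu / CTT Leu — identical.
Codon 5: AGT Ser / ATA Ile — nonsynonymous.
Synonymous differences: 0.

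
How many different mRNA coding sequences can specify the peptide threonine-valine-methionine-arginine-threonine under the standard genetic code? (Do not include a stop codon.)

384

Thr: 4 codons.
Val: 4 codons.
Met: 1 codon.
Arg: 6 codons.
Thr: 4 codons.
4 × 4 × 1 × 6 × 4 = 384.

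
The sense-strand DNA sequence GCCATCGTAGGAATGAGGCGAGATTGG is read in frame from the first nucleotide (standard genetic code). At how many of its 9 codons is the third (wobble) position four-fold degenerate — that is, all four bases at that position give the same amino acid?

Codon 1 GCC (Ala): third position 4-fold.
Codon 2 ATC (Ile): third position 3-fold.
Codon 3 GTA (Val): third position 4-fold.
Codon 4 GGA (Gly): third position 4-fold.
Codon 5 ATG (Met): third position 1-fold.
Codon 6 AGG (Arg): third position 2-fold.
Codon 7 CGA (Arg): third position 4-fold.
Codon 8 GAT (Asp): third position 2-fold.
Codon 9 TGG (Trp): third position 1-fold.
Four-fold degenerate third positions: 4.

4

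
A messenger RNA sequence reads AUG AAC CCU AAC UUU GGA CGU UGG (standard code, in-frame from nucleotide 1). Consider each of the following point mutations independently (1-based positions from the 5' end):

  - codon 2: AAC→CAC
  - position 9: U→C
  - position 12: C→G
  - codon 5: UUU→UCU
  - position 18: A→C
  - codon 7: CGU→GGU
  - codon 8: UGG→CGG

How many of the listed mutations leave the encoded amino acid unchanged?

2

Codon 2: AAC (Asn) → CAC (His) — missense.
Codon 3: CCU (Pro) → CCC (Pro) — synonymous.
Codon 4: AAC (Asn) → AAG (Lys) — missense.
Codon 5: UUU (Phe) → UCU (Ser) — missense.
Codon 6: GGA (Gly) → GGC (Gly) — synonymous.
Codon 7: CGU (Arg) → GGU (Gly) — missense.
Codon 8: UGG (Trp) → CGG (Arg) — missense.
Synonymous: 2 of 7.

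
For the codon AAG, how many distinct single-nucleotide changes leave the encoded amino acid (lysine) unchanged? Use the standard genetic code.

1

Position 1: none → 0 synonymous.
Position 2: none → 0 synonymous.
Position 3: AAA → 1 synonymous.
Total: 0 + 0 + 1 = 1.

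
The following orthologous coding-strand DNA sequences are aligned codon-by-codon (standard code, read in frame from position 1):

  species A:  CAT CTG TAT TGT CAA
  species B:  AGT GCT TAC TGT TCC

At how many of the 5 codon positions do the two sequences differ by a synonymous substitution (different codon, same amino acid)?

Codon 1: CAT His / AGT Ser — nonsynonymous.
Codon 2: CTG Leu / GCT Ala — nonsynonymous.
Codon 3: TAT Tyr / TAC Tyr — synonymous.
Codon 4: TGT Cys / TGT Cys — identical.
Codon 5: CAA Gln / TCC Ser — nonsynonymous.
Synonymous differences: 1.

1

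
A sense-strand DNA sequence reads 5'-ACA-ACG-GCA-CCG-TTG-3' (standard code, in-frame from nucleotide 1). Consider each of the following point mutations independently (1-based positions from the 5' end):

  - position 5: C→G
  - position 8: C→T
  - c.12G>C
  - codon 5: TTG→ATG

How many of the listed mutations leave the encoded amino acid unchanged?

1

Codon 2: ACG (Thr) → AGG (Arg) — missense.
Codon 3: GCA (Ala) → GTA (Val) — missense.
Codon 4: CCG (Pro) → CCC (Pro) — synonymous.
Codon 5: TTG (Leu) → ATG (Met) — missense.
Synonymous: 1 of 4.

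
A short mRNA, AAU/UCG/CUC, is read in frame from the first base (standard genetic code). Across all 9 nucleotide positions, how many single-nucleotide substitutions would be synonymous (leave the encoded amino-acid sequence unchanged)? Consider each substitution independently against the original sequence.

Codon 1 (AAU, Asn): 1 synonymous substitution.
Codon 2 (UCG, Ser): 3 synonymous substitutions.
Codon 3 (CUC, Leu): 3 synonymous substitutions.
Total: 1 + 3 + 3 = 7.

7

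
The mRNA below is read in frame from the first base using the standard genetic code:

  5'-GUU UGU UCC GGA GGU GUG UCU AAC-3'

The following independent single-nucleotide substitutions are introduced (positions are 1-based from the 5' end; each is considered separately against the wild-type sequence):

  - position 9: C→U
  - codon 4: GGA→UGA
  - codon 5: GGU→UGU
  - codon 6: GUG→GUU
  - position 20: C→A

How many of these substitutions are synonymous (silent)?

Codon 3: UCC (Ser) → UCU (Ser) — synonymous.
Codon 4: GGA (Gly) → UGA (Stop) — nonsense.
Codon 5: GGU (Gly) → UGU (Cys) — missense.
Codon 6: GUG (Val) → GUU (Val) — synonymous.
Codon 7: UCU (Ser) → UAU (Tyr) — missense.
Synonymous: 2 of 5.

2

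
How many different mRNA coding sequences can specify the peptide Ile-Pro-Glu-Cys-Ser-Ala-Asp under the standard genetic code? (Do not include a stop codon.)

Ile: 3 codons.
Pro: 4 codons.
Glu: 2 codons.
Cys: 2 codons.
Ser: 6 codons.
Ala: 4 codons.
Asp: 2 codons.
3 × 4 × 2 × 2 × 6 × 4 × 2 = 2304.

2304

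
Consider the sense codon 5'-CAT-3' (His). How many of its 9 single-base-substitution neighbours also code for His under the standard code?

1

Position 1: none → 0 synonymous.
Position 2: none → 0 synonymous.
Position 3: CAC → 1 synonymous.
Total: 0 + 0 + 1 = 1.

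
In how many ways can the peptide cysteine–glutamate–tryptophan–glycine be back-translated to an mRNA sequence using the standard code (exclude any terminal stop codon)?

Cys: 2 codons.
Glu: 2 codons.
Trp: 1 codon.
Gly: 4 codons.
2 × 2 × 1 × 4 = 16.

16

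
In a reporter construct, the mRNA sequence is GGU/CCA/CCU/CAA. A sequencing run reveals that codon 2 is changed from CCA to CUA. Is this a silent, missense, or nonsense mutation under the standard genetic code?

missense

Position 5 falls in codon 2: CCA → Pro.
After the substitution the codon is CUA → Leu.
Pro ≠ Leu, so this is a missense mutation.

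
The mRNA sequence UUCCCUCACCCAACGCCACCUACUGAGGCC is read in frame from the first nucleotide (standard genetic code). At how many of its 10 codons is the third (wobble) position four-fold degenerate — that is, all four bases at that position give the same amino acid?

Codon 1 UUC (Phe): third position 2-fold.
Codon 2 CCU (Pro): third position 4-fold.
Codon 3 CAC (His): third position 2-fold.
Codon 4 CCA (Pro): third position 4-fold.
Codon 5 ACG (Thr): third position 4-fold.
Codon 6 CCA (Pro): third position 4-fold.
Codon 7 CCU (Pro): third position 4-fold.
Codon 8 ACU (Thr): third position 4-fold.
Codon 9 GAG (Glu): third position 2-fold.
Codon 10 GCC (Ala): third position 4-fold.
Four-fold degenerate third positions: 7.

7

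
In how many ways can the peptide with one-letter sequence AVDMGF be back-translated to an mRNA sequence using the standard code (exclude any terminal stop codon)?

Ala: 4 codons.
Val: 4 codons.
Asp: 2 codons.
Met: 1 codon.
Gly: 4 codons.
Phe: 2 codons.
4 × 4 × 2 × 1 × 4 × 2 = 256.

256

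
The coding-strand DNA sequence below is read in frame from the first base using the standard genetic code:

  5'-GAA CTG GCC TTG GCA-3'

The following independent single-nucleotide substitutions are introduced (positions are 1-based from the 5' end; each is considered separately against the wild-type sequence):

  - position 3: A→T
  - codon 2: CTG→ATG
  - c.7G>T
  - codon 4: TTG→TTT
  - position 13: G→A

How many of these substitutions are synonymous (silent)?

Codon 1: GAA (Glu) → GAT (Asp) — missense.
Codon 2: CTG (Leu) → ATG (Met) — missense.
Codon 3: GCC (Ala) → TCC (Ser) — missense.
Codon 4: TTG (Leu) → TTT (Phe) — missense.
Codon 5: GCA (Ala) → ACA (Thr) — missense.
Synonymous: 0 of 5.

0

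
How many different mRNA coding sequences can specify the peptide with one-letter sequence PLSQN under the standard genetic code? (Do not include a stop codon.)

576

Pro: 4 codons.
Leu: 6 codons.
Ser: 6 codons.
Gln: 2 codons.
Asn: 2 codons.
4 × 6 × 6 × 2 × 2 = 576.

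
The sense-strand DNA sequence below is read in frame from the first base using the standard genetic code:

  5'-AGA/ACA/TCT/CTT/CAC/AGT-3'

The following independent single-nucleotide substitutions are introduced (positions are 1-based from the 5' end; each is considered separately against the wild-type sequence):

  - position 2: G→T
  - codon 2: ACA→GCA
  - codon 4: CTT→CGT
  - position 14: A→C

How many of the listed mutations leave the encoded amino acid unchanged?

0

Codon 1: AGA (Arg) → ATA (Ile) — missense.
Codon 2: ACA (Thr) → GCA (Ala) — missense.
Codon 4: CTT (Leu) → CGT (Arg) — missense.
Codon 5: CAC (His) → CCC (Pro) — missense.
Synonymous: 0 of 4.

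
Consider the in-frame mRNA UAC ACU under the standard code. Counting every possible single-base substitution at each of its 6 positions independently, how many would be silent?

4

Codon 1 (UAC, Tyr): 1 synonymous substitution.
Codon 2 (ACU, Thr): 3 synonymous substitutions.
Total: 1 + 3 = 4.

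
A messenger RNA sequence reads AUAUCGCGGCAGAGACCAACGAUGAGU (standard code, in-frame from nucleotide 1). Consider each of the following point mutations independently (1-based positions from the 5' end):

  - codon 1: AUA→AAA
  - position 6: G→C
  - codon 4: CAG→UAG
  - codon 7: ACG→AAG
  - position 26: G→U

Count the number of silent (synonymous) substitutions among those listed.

Codon 1: AUA (Ile) → AAA (Lys) — missense.
Codon 2: UCG (Ser) → UCC (Ser) — synonymous.
Codon 4: CAG (Gln) → UAG (Stop) — nonsense.
Codon 7: ACG (Thr) → AAG (Lys) — missense.
Codon 9: AGU (Ser) → AUU (Ile) — missense.
Synonymous: 1 of 5.

1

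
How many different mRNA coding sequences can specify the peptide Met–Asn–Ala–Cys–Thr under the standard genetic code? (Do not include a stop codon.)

Met: 1 codon.
Asn: 2 codons.
Ala: 4 codons.
Cys: 2 codons.
Thr: 4 codons.
1 × 2 × 4 × 2 × 4 = 64.

64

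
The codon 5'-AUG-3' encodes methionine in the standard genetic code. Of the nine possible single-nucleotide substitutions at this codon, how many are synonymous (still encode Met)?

0

Position 1: none → 0 synonymous.
Position 2: none → 0 synonymous.
Position 3: none → 0 synonymous.
Total: 0 + 0 + 0 = 0.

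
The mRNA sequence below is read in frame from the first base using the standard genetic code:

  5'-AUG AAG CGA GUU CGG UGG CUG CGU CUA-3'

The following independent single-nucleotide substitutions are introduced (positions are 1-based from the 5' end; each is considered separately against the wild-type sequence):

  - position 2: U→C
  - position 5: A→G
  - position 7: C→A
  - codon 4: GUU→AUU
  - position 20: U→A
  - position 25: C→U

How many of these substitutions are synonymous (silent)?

Codon 1: AUG (Met) → ACG (Thr) — missense.
Codon 2: AAG (Lys) → AGG (Arg) — missense.
Codon 3: CGA (Arg) → AGA (Arg) — synonymous.
Codon 4: GUU (Val) → AUU (Ile) — missense.
Codon 7: CUG (Leu) → CAG (Gln) — missense.
Codon 9: CUA (Leu) → UUA (Leu) — synonymous.
Synonymous: 2 of 6.

2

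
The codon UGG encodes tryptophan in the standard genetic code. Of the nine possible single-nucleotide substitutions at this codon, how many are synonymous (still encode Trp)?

Position 1: none → 0 synonymous.
Position 2: none → 0 synonymous.
Position 3: none → 0 synonymous.
Total: 0 + 0 + 0 = 0.

0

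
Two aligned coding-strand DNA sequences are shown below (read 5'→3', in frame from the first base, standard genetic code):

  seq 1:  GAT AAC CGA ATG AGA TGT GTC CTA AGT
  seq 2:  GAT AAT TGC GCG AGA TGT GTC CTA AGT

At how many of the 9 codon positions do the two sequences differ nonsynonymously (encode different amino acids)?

Codon 1: GAT Asp / GAT Asp — identical.
Codon 2: AAC Asn / AAT Asn — synonymous.
Codon 3: CGA Arg / TGC Cys — nonsynonymous.
Codon 4: ATG Met / GCG Ala — nonsynonymous.
Codon 5: AGA Arg / AGA Arg — identical.
Codon 6: TGT Cys / TGT Cys — identical.
Codon 7: GTC Val / GTC Val — identical.
Codon 8: CTA Leu / CTA Leu — identical.
Codon 9: AGT Ser / AGT Ser — identical.
Nonsynonymous differences: 2.

2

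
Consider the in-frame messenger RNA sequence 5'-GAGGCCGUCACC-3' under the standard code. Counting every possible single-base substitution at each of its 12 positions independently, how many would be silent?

Codon 1 (GAG, Glu): 1 synonymous substitution.
Codon 2 (GCC, Ala): 3 synonymous substitutions.
Codon 3 (GUC, Val): 3 synonymous substitutions.
Codon 4 (ACC, Thr): 3 synonymous substitutions.
Total: 1 + 3 + 3 + 3 = 10.

10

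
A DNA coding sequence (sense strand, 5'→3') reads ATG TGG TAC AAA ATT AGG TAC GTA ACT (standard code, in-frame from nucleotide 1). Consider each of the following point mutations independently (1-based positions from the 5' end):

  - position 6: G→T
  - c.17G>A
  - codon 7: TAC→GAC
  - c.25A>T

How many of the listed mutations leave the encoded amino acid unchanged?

0

Codon 2: TGG (Trp) → TGT (Cys) — missense.
Codon 6: AGG (Arg) → AAG (Lys) — missense.
Codon 7: TAC (Tyr) → GAC (Asp) — missense.
Codon 9: ACT (Thr) → TCT (Ser) — missense.
Synonymous: 0 of 4.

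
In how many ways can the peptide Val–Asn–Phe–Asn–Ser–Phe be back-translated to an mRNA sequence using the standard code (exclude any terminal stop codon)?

Val: 4 codons.
Asn: 2 codons.
Phe: 2 codons.
Asn: 2 codons.
Ser: 6 codons.
Phe: 2 codons.
4 × 2 × 2 × 2 × 6 × 2 = 384.

384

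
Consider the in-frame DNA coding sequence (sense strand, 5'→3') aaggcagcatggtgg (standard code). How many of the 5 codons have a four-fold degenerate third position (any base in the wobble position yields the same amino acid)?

2

Codon 1 AAG (Lys): third position 2-fold.
Codon 2 GCA (Ala): third position 4-fold.
Codon 3 GCA (Ala): third position 4-fold.
Codon 4 TGG (Trp): third position 1-fold.
Codon 5 TGG (Trp): third position 1-fold.
Four-fold degenerate third positions: 2.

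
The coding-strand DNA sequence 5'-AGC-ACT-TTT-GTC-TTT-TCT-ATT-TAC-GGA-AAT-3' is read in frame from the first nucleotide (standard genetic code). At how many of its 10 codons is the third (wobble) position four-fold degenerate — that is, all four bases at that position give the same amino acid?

4

Codon 1 AGC (Ser): third position 2-fold.
Codon 2 ACT (Thr): third position 4-fold.
Codon 3 TTT (Phe): third position 2-fold.
Codon 4 GTC (Val): third position 4-fold.
Codon 5 TTT (Phe): third position 2-fold.
Codon 6 TCT (Ser): third position 4-fold.
Codon 7 ATT (Ile): third position 3-fold.
Codon 8 TAC (Tyr): third position 2-fold.
Codon 9 GGA (Gly): third position 4-fold.
Codon 10 AAT (Asn): third position 2-fold.
Four-fold degenerate third positions: 4.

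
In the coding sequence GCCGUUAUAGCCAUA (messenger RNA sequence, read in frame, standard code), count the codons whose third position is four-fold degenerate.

Codon 1 GCC (Ala): third position 4-fold.
Codon 2 GUU (Val): third position 4-fold.
Codon 3 AUA (Ile): third position 3-fold.
Codon 4 GCC (Ala): third position 4-fold.
Codon 5 AUA (Ile): third position 3-fold.
Four-fold degenerate third positions: 3.

3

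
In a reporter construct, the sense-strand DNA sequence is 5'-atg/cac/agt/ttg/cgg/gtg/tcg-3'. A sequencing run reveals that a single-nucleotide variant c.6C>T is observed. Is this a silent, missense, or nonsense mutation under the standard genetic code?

Position 6 falls in codon 2: CAC → His.
After the substitution the codon is CAT → His.
Both encode His, so the change is synonymous.

silent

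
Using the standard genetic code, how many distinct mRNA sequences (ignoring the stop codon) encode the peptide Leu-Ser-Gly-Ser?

864

Leu: 6 codons.
Ser: 6 codons.
Gly: 4 codons.
Ser: 6 codons.
6 × 6 × 4 × 6 = 864.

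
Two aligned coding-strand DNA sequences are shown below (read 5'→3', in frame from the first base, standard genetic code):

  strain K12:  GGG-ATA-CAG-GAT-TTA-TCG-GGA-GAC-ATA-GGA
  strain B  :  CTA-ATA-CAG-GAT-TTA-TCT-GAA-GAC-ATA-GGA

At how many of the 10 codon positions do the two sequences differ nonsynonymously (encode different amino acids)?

2

Codon 1: GGG Gly / CTA Leu — nonsynonymous.
Codon 2: ATA Ile / ATA Ile — identical.
Codon 3: CAG Gln / CAG Gln — identical.
Codon 4: GAT Asp / GAT Asp — identical.
Codon 5: TTA Leu / TTA Leu — identical.
Codon 6: TCG Ser / TCT Ser — synonymous.
Codon 7: GGA Gly / GAA Glu — nonsynonymous.
Codon 8: GAC Asp / GAC Asp — identical.
Codon 9: ATA Ile / ATA Ile — identical.
Codon 10: GGA Gly / GGA Gly — identical.
Nonsynonymous differences: 2.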